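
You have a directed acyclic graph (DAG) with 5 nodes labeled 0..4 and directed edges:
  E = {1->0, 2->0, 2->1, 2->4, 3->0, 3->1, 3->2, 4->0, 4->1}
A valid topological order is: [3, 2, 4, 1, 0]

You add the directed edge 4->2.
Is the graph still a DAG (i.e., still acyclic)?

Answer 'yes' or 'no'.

Answer: no

Derivation:
Given toposort: [3, 2, 4, 1, 0]
Position of 4: index 2; position of 2: index 1
New edge 4->2: backward (u after v in old order)
Backward edge: old toposort is now invalid. Check if this creates a cycle.
Does 2 already reach 4? Reachable from 2: [0, 1, 2, 4]. YES -> cycle!
Still a DAG? no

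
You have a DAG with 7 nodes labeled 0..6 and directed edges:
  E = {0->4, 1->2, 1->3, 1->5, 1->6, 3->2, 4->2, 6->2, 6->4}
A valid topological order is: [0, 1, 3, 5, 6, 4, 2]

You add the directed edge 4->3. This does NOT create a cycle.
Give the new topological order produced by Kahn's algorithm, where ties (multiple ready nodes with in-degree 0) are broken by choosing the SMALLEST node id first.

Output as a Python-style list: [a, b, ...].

Answer: [0, 1, 5, 6, 4, 3, 2]

Derivation:
Old toposort: [0, 1, 3, 5, 6, 4, 2]
Added edge: 4->3
Position of 4 (5) > position of 3 (2). Must reorder: 4 must now come before 3.
Run Kahn's algorithm (break ties by smallest node id):
  initial in-degrees: [0, 0, 4, 2, 2, 1, 1]
  ready (indeg=0): [0, 1]
  pop 0: indeg[4]->1 | ready=[1] | order so far=[0]
  pop 1: indeg[2]->3; indeg[3]->1; indeg[5]->0; indeg[6]->0 | ready=[5, 6] | order so far=[0, 1]
  pop 5: no out-edges | ready=[6] | order so far=[0, 1, 5]
  pop 6: indeg[2]->2; indeg[4]->0 | ready=[4] | order so far=[0, 1, 5, 6]
  pop 4: indeg[2]->1; indeg[3]->0 | ready=[3] | order so far=[0, 1, 5, 6, 4]
  pop 3: indeg[2]->0 | ready=[2] | order so far=[0, 1, 5, 6, 4, 3]
  pop 2: no out-edges | ready=[] | order so far=[0, 1, 5, 6, 4, 3, 2]
  Result: [0, 1, 5, 6, 4, 3, 2]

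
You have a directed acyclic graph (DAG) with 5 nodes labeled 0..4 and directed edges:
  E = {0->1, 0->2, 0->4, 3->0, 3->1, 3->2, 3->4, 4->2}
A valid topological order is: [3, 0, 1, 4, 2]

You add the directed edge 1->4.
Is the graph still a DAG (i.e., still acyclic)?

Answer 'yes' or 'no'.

Given toposort: [3, 0, 1, 4, 2]
Position of 1: index 2; position of 4: index 3
New edge 1->4: forward
Forward edge: respects the existing order. Still a DAG, same toposort still valid.
Still a DAG? yes

Answer: yes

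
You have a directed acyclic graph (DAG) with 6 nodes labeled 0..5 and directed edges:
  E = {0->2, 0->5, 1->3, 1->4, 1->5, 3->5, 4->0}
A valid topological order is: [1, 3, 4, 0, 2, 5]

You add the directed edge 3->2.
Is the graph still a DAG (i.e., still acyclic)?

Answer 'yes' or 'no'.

Given toposort: [1, 3, 4, 0, 2, 5]
Position of 3: index 1; position of 2: index 4
New edge 3->2: forward
Forward edge: respects the existing order. Still a DAG, same toposort still valid.
Still a DAG? yes

Answer: yes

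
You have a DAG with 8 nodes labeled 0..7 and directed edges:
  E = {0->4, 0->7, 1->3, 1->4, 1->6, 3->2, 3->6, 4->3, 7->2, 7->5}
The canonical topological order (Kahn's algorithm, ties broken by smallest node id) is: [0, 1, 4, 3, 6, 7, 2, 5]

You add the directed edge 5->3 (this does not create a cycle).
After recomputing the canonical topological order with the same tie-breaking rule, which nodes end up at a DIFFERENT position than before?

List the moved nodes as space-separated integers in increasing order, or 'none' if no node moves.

Answer: 3 5 6 7

Derivation:
Old toposort: [0, 1, 4, 3, 6, 7, 2, 5]
Added edge 5->3
Recompute Kahn (smallest-id tiebreak):
  initial in-degrees: [0, 0, 2, 3, 2, 1, 2, 1]
  ready (indeg=0): [0, 1]
  pop 0: indeg[4]->1; indeg[7]->0 | ready=[1, 7] | order so far=[0]
  pop 1: indeg[3]->2; indeg[4]->0; indeg[6]->1 | ready=[4, 7] | order so far=[0, 1]
  pop 4: indeg[3]->1 | ready=[7] | order so far=[0, 1, 4]
  pop 7: indeg[2]->1; indeg[5]->0 | ready=[5] | order so far=[0, 1, 4, 7]
  pop 5: indeg[3]->0 | ready=[3] | order so far=[0, 1, 4, 7, 5]
  pop 3: indeg[2]->0; indeg[6]->0 | ready=[2, 6] | order so far=[0, 1, 4, 7, 5, 3]
  pop 2: no out-edges | ready=[6] | order so far=[0, 1, 4, 7, 5, 3, 2]
  pop 6: no out-edges | ready=[] | order so far=[0, 1, 4, 7, 5, 3, 2, 6]
New canonical toposort: [0, 1, 4, 7, 5, 3, 2, 6]
Compare positions:
  Node 0: index 0 -> 0 (same)
  Node 1: index 1 -> 1 (same)
  Node 2: index 6 -> 6 (same)
  Node 3: index 3 -> 5 (moved)
  Node 4: index 2 -> 2 (same)
  Node 5: index 7 -> 4 (moved)
  Node 6: index 4 -> 7 (moved)
  Node 7: index 5 -> 3 (moved)
Nodes that changed position: 3 5 6 7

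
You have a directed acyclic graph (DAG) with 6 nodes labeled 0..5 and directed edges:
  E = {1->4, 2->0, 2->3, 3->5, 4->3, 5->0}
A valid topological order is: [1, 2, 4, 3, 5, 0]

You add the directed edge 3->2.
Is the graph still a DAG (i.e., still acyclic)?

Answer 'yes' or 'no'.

Given toposort: [1, 2, 4, 3, 5, 0]
Position of 3: index 3; position of 2: index 1
New edge 3->2: backward (u after v in old order)
Backward edge: old toposort is now invalid. Check if this creates a cycle.
Does 2 already reach 3? Reachable from 2: [0, 2, 3, 5]. YES -> cycle!
Still a DAG? no

Answer: no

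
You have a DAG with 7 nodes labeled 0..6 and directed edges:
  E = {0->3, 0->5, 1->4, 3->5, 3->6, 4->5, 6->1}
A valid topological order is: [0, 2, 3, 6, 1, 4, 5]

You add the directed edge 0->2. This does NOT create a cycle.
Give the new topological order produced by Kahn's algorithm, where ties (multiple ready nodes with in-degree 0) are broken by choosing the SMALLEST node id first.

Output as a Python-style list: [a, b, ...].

Old toposort: [0, 2, 3, 6, 1, 4, 5]
Added edge: 0->2
Position of 0 (0) < position of 2 (1). Old order still valid.
Run Kahn's algorithm (break ties by smallest node id):
  initial in-degrees: [0, 1, 1, 1, 1, 3, 1]
  ready (indeg=0): [0]
  pop 0: indeg[2]->0; indeg[3]->0; indeg[5]->2 | ready=[2, 3] | order so far=[0]
  pop 2: no out-edges | ready=[3] | order so far=[0, 2]
  pop 3: indeg[5]->1; indeg[6]->0 | ready=[6] | order so far=[0, 2, 3]
  pop 6: indeg[1]->0 | ready=[1] | order so far=[0, 2, 3, 6]
  pop 1: indeg[4]->0 | ready=[4] | order so far=[0, 2, 3, 6, 1]
  pop 4: indeg[5]->0 | ready=[5] | order so far=[0, 2, 3, 6, 1, 4]
  pop 5: no out-edges | ready=[] | order so far=[0, 2, 3, 6, 1, 4, 5]
  Result: [0, 2, 3, 6, 1, 4, 5]

Answer: [0, 2, 3, 6, 1, 4, 5]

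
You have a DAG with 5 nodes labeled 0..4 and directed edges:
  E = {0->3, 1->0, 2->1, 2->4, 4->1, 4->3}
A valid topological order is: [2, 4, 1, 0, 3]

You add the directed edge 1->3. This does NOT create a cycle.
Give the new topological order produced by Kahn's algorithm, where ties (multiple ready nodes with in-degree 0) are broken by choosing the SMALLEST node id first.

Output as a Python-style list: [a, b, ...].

Answer: [2, 4, 1, 0, 3]

Derivation:
Old toposort: [2, 4, 1, 0, 3]
Added edge: 1->3
Position of 1 (2) < position of 3 (4). Old order still valid.
Run Kahn's algorithm (break ties by smallest node id):
  initial in-degrees: [1, 2, 0, 3, 1]
  ready (indeg=0): [2]
  pop 2: indeg[1]->1; indeg[4]->0 | ready=[4] | order so far=[2]
  pop 4: indeg[1]->0; indeg[3]->2 | ready=[1] | order so far=[2, 4]
  pop 1: indeg[0]->0; indeg[3]->1 | ready=[0] | order so far=[2, 4, 1]
  pop 0: indeg[3]->0 | ready=[3] | order so far=[2, 4, 1, 0]
  pop 3: no out-edges | ready=[] | order so far=[2, 4, 1, 0, 3]
  Result: [2, 4, 1, 0, 3]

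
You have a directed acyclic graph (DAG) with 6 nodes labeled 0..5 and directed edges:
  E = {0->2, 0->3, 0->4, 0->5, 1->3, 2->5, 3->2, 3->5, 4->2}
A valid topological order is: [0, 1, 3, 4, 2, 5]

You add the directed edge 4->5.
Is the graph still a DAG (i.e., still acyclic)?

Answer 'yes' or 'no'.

Answer: yes

Derivation:
Given toposort: [0, 1, 3, 4, 2, 5]
Position of 4: index 3; position of 5: index 5
New edge 4->5: forward
Forward edge: respects the existing order. Still a DAG, same toposort still valid.
Still a DAG? yes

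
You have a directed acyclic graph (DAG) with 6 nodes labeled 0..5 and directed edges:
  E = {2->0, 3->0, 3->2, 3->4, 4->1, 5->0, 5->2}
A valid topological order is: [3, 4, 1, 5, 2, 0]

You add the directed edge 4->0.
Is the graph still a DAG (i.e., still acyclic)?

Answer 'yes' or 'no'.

Given toposort: [3, 4, 1, 5, 2, 0]
Position of 4: index 1; position of 0: index 5
New edge 4->0: forward
Forward edge: respects the existing order. Still a DAG, same toposort still valid.
Still a DAG? yes

Answer: yes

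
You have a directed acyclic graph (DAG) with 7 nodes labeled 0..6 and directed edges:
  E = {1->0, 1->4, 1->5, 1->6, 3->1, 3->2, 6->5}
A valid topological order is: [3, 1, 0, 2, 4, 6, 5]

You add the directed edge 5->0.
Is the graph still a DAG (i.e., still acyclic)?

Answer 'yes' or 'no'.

Given toposort: [3, 1, 0, 2, 4, 6, 5]
Position of 5: index 6; position of 0: index 2
New edge 5->0: backward (u after v in old order)
Backward edge: old toposort is now invalid. Check if this creates a cycle.
Does 0 already reach 5? Reachable from 0: [0]. NO -> still a DAG (reorder needed).
Still a DAG? yes

Answer: yes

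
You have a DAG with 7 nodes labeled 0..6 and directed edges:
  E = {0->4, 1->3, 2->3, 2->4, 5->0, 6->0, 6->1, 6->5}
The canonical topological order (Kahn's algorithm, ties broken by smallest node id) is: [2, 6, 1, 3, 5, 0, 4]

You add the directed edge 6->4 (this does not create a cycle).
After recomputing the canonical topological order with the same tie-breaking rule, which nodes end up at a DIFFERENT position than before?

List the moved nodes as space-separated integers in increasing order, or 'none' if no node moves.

Old toposort: [2, 6, 1, 3, 5, 0, 4]
Added edge 6->4
Recompute Kahn (smallest-id tiebreak):
  initial in-degrees: [2, 1, 0, 2, 3, 1, 0]
  ready (indeg=0): [2, 6]
  pop 2: indeg[3]->1; indeg[4]->2 | ready=[6] | order so far=[2]
  pop 6: indeg[0]->1; indeg[1]->0; indeg[4]->1; indeg[5]->0 | ready=[1, 5] | order so far=[2, 6]
  pop 1: indeg[3]->0 | ready=[3, 5] | order so far=[2, 6, 1]
  pop 3: no out-edges | ready=[5] | order so far=[2, 6, 1, 3]
  pop 5: indeg[0]->0 | ready=[0] | order so far=[2, 6, 1, 3, 5]
  pop 0: indeg[4]->0 | ready=[4] | order so far=[2, 6, 1, 3, 5, 0]
  pop 4: no out-edges | ready=[] | order so far=[2, 6, 1, 3, 5, 0, 4]
New canonical toposort: [2, 6, 1, 3, 5, 0, 4]
Compare positions:
  Node 0: index 5 -> 5 (same)
  Node 1: index 2 -> 2 (same)
  Node 2: index 0 -> 0 (same)
  Node 3: index 3 -> 3 (same)
  Node 4: index 6 -> 6 (same)
  Node 5: index 4 -> 4 (same)
  Node 6: index 1 -> 1 (same)
Nodes that changed position: none

Answer: none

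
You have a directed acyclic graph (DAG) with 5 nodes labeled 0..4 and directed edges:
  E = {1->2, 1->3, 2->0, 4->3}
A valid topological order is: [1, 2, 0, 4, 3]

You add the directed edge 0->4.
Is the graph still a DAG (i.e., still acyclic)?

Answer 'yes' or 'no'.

Answer: yes

Derivation:
Given toposort: [1, 2, 0, 4, 3]
Position of 0: index 2; position of 4: index 3
New edge 0->4: forward
Forward edge: respects the existing order. Still a DAG, same toposort still valid.
Still a DAG? yes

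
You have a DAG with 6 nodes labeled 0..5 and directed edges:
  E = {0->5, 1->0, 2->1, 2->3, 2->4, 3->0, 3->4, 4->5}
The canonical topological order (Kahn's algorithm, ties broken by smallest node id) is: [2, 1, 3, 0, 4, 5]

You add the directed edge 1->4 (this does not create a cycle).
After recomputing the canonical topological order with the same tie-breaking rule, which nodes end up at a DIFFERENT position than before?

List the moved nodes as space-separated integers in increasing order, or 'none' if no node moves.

Answer: none

Derivation:
Old toposort: [2, 1, 3, 0, 4, 5]
Added edge 1->4
Recompute Kahn (smallest-id tiebreak):
  initial in-degrees: [2, 1, 0, 1, 3, 2]
  ready (indeg=0): [2]
  pop 2: indeg[1]->0; indeg[3]->0; indeg[4]->2 | ready=[1, 3] | order so far=[2]
  pop 1: indeg[0]->1; indeg[4]->1 | ready=[3] | order so far=[2, 1]
  pop 3: indeg[0]->0; indeg[4]->0 | ready=[0, 4] | order so far=[2, 1, 3]
  pop 0: indeg[5]->1 | ready=[4] | order so far=[2, 1, 3, 0]
  pop 4: indeg[5]->0 | ready=[5] | order so far=[2, 1, 3, 0, 4]
  pop 5: no out-edges | ready=[] | order so far=[2, 1, 3, 0, 4, 5]
New canonical toposort: [2, 1, 3, 0, 4, 5]
Compare positions:
  Node 0: index 3 -> 3 (same)
  Node 1: index 1 -> 1 (same)
  Node 2: index 0 -> 0 (same)
  Node 3: index 2 -> 2 (same)
  Node 4: index 4 -> 4 (same)
  Node 5: index 5 -> 5 (same)
Nodes that changed position: none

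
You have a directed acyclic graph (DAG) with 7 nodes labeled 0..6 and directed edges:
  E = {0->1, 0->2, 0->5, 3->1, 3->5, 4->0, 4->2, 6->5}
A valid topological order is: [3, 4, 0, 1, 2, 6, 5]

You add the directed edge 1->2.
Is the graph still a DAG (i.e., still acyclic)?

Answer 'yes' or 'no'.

Answer: yes

Derivation:
Given toposort: [3, 4, 0, 1, 2, 6, 5]
Position of 1: index 3; position of 2: index 4
New edge 1->2: forward
Forward edge: respects the existing order. Still a DAG, same toposort still valid.
Still a DAG? yes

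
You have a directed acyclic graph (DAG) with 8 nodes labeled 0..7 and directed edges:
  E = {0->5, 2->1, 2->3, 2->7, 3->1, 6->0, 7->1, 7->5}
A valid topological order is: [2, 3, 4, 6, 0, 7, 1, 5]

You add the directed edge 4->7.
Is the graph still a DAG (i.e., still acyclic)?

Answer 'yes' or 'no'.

Answer: yes

Derivation:
Given toposort: [2, 3, 4, 6, 0, 7, 1, 5]
Position of 4: index 2; position of 7: index 5
New edge 4->7: forward
Forward edge: respects the existing order. Still a DAG, same toposort still valid.
Still a DAG? yes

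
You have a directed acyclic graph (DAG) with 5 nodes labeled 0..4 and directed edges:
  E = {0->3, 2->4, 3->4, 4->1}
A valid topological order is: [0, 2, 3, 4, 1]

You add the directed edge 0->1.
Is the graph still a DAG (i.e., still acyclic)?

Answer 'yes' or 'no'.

Answer: yes

Derivation:
Given toposort: [0, 2, 3, 4, 1]
Position of 0: index 0; position of 1: index 4
New edge 0->1: forward
Forward edge: respects the existing order. Still a DAG, same toposort still valid.
Still a DAG? yes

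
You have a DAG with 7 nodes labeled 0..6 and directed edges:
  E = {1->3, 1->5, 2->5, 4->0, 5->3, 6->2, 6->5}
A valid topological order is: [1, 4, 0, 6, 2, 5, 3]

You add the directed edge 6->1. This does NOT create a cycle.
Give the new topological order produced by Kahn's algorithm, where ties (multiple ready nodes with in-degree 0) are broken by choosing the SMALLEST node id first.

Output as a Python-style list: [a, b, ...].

Answer: [4, 0, 6, 1, 2, 5, 3]

Derivation:
Old toposort: [1, 4, 0, 6, 2, 5, 3]
Added edge: 6->1
Position of 6 (3) > position of 1 (0). Must reorder: 6 must now come before 1.
Run Kahn's algorithm (break ties by smallest node id):
  initial in-degrees: [1, 1, 1, 2, 0, 3, 0]
  ready (indeg=0): [4, 6]
  pop 4: indeg[0]->0 | ready=[0, 6] | order so far=[4]
  pop 0: no out-edges | ready=[6] | order so far=[4, 0]
  pop 6: indeg[1]->0; indeg[2]->0; indeg[5]->2 | ready=[1, 2] | order so far=[4, 0, 6]
  pop 1: indeg[3]->1; indeg[5]->1 | ready=[2] | order so far=[4, 0, 6, 1]
  pop 2: indeg[5]->0 | ready=[5] | order so far=[4, 0, 6, 1, 2]
  pop 5: indeg[3]->0 | ready=[3] | order so far=[4, 0, 6, 1, 2, 5]
  pop 3: no out-edges | ready=[] | order so far=[4, 0, 6, 1, 2, 5, 3]
  Result: [4, 0, 6, 1, 2, 5, 3]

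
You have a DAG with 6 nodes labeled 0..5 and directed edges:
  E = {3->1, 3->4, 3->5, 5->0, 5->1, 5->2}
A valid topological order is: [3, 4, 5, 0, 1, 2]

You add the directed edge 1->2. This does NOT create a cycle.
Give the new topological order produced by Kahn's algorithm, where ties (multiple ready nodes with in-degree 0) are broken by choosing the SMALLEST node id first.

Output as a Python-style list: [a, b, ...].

Old toposort: [3, 4, 5, 0, 1, 2]
Added edge: 1->2
Position of 1 (4) < position of 2 (5). Old order still valid.
Run Kahn's algorithm (break ties by smallest node id):
  initial in-degrees: [1, 2, 2, 0, 1, 1]
  ready (indeg=0): [3]
  pop 3: indeg[1]->1; indeg[4]->0; indeg[5]->0 | ready=[4, 5] | order so far=[3]
  pop 4: no out-edges | ready=[5] | order so far=[3, 4]
  pop 5: indeg[0]->0; indeg[1]->0; indeg[2]->1 | ready=[0, 1] | order so far=[3, 4, 5]
  pop 0: no out-edges | ready=[1] | order so far=[3, 4, 5, 0]
  pop 1: indeg[2]->0 | ready=[2] | order so far=[3, 4, 5, 0, 1]
  pop 2: no out-edges | ready=[] | order so far=[3, 4, 5, 0, 1, 2]
  Result: [3, 4, 5, 0, 1, 2]

Answer: [3, 4, 5, 0, 1, 2]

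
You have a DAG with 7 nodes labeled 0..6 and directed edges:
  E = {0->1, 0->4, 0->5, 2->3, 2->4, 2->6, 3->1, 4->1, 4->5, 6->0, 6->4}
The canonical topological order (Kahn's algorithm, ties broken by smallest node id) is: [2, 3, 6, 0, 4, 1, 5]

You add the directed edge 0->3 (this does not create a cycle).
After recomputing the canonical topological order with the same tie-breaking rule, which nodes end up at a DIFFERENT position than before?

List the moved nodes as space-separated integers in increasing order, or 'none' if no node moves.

Answer: 0 3 6

Derivation:
Old toposort: [2, 3, 6, 0, 4, 1, 5]
Added edge 0->3
Recompute Kahn (smallest-id tiebreak):
  initial in-degrees: [1, 3, 0, 2, 3, 2, 1]
  ready (indeg=0): [2]
  pop 2: indeg[3]->1; indeg[4]->2; indeg[6]->0 | ready=[6] | order so far=[2]
  pop 6: indeg[0]->0; indeg[4]->1 | ready=[0] | order so far=[2, 6]
  pop 0: indeg[1]->2; indeg[3]->0; indeg[4]->0; indeg[5]->1 | ready=[3, 4] | order so far=[2, 6, 0]
  pop 3: indeg[1]->1 | ready=[4] | order so far=[2, 6, 0, 3]
  pop 4: indeg[1]->0; indeg[5]->0 | ready=[1, 5] | order so far=[2, 6, 0, 3, 4]
  pop 1: no out-edges | ready=[5] | order so far=[2, 6, 0, 3, 4, 1]
  pop 5: no out-edges | ready=[] | order so far=[2, 6, 0, 3, 4, 1, 5]
New canonical toposort: [2, 6, 0, 3, 4, 1, 5]
Compare positions:
  Node 0: index 3 -> 2 (moved)
  Node 1: index 5 -> 5 (same)
  Node 2: index 0 -> 0 (same)
  Node 3: index 1 -> 3 (moved)
  Node 4: index 4 -> 4 (same)
  Node 5: index 6 -> 6 (same)
  Node 6: index 2 -> 1 (moved)
Nodes that changed position: 0 3 6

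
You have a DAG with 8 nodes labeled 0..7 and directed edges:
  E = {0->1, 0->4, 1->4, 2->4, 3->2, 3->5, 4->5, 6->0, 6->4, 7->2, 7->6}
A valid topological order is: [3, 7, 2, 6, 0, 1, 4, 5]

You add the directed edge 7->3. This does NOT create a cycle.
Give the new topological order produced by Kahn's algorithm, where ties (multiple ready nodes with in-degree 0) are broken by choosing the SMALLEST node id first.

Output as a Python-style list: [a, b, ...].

Answer: [7, 3, 2, 6, 0, 1, 4, 5]

Derivation:
Old toposort: [3, 7, 2, 6, 0, 1, 4, 5]
Added edge: 7->3
Position of 7 (1) > position of 3 (0). Must reorder: 7 must now come before 3.
Run Kahn's algorithm (break ties by smallest node id):
  initial in-degrees: [1, 1, 2, 1, 4, 2, 1, 0]
  ready (indeg=0): [7]
  pop 7: indeg[2]->1; indeg[3]->0; indeg[6]->0 | ready=[3, 6] | order so far=[7]
  pop 3: indeg[2]->0; indeg[5]->1 | ready=[2, 6] | order so far=[7, 3]
  pop 2: indeg[4]->3 | ready=[6] | order so far=[7, 3, 2]
  pop 6: indeg[0]->0; indeg[4]->2 | ready=[0] | order so far=[7, 3, 2, 6]
  pop 0: indeg[1]->0; indeg[4]->1 | ready=[1] | order so far=[7, 3, 2, 6, 0]
  pop 1: indeg[4]->0 | ready=[4] | order so far=[7, 3, 2, 6, 0, 1]
  pop 4: indeg[5]->0 | ready=[5] | order so far=[7, 3, 2, 6, 0, 1, 4]
  pop 5: no out-edges | ready=[] | order so far=[7, 3, 2, 6, 0, 1, 4, 5]
  Result: [7, 3, 2, 6, 0, 1, 4, 5]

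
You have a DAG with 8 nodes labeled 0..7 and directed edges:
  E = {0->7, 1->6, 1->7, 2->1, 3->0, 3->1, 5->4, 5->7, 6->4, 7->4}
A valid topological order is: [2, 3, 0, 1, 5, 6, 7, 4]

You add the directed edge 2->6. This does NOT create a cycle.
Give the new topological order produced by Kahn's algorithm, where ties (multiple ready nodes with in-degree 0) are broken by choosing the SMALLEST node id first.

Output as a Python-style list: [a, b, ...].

Answer: [2, 3, 0, 1, 5, 6, 7, 4]

Derivation:
Old toposort: [2, 3, 0, 1, 5, 6, 7, 4]
Added edge: 2->6
Position of 2 (0) < position of 6 (5). Old order still valid.
Run Kahn's algorithm (break ties by smallest node id):
  initial in-degrees: [1, 2, 0, 0, 3, 0, 2, 3]
  ready (indeg=0): [2, 3, 5]
  pop 2: indeg[1]->1; indeg[6]->1 | ready=[3, 5] | order so far=[2]
  pop 3: indeg[0]->0; indeg[1]->0 | ready=[0, 1, 5] | order so far=[2, 3]
  pop 0: indeg[7]->2 | ready=[1, 5] | order so far=[2, 3, 0]
  pop 1: indeg[6]->0; indeg[7]->1 | ready=[5, 6] | order so far=[2, 3, 0, 1]
  pop 5: indeg[4]->2; indeg[7]->0 | ready=[6, 7] | order so far=[2, 3, 0, 1, 5]
  pop 6: indeg[4]->1 | ready=[7] | order so far=[2, 3, 0, 1, 5, 6]
  pop 7: indeg[4]->0 | ready=[4] | order so far=[2, 3, 0, 1, 5, 6, 7]
  pop 4: no out-edges | ready=[] | order so far=[2, 3, 0, 1, 5, 6, 7, 4]
  Result: [2, 3, 0, 1, 5, 6, 7, 4]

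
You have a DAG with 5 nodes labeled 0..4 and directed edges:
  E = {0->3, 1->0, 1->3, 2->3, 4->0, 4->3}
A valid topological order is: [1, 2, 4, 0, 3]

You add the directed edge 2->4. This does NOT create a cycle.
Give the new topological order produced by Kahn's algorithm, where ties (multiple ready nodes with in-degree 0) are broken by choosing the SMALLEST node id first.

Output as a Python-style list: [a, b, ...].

Old toposort: [1, 2, 4, 0, 3]
Added edge: 2->4
Position of 2 (1) < position of 4 (2). Old order still valid.
Run Kahn's algorithm (break ties by smallest node id):
  initial in-degrees: [2, 0, 0, 4, 1]
  ready (indeg=0): [1, 2]
  pop 1: indeg[0]->1; indeg[3]->3 | ready=[2] | order so far=[1]
  pop 2: indeg[3]->2; indeg[4]->0 | ready=[4] | order so far=[1, 2]
  pop 4: indeg[0]->0; indeg[3]->1 | ready=[0] | order so far=[1, 2, 4]
  pop 0: indeg[3]->0 | ready=[3] | order so far=[1, 2, 4, 0]
  pop 3: no out-edges | ready=[] | order so far=[1, 2, 4, 0, 3]
  Result: [1, 2, 4, 0, 3]

Answer: [1, 2, 4, 0, 3]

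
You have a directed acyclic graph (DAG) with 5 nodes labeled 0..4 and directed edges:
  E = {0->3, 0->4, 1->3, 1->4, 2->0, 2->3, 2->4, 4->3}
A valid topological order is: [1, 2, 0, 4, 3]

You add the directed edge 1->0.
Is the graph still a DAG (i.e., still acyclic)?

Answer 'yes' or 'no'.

Answer: yes

Derivation:
Given toposort: [1, 2, 0, 4, 3]
Position of 1: index 0; position of 0: index 2
New edge 1->0: forward
Forward edge: respects the existing order. Still a DAG, same toposort still valid.
Still a DAG? yes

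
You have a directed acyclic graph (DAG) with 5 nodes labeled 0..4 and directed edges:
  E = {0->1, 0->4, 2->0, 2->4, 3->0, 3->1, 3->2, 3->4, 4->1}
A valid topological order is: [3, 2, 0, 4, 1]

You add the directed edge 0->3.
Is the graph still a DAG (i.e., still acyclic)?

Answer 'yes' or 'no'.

Answer: no

Derivation:
Given toposort: [3, 2, 0, 4, 1]
Position of 0: index 2; position of 3: index 0
New edge 0->3: backward (u after v in old order)
Backward edge: old toposort is now invalid. Check if this creates a cycle.
Does 3 already reach 0? Reachable from 3: [0, 1, 2, 3, 4]. YES -> cycle!
Still a DAG? no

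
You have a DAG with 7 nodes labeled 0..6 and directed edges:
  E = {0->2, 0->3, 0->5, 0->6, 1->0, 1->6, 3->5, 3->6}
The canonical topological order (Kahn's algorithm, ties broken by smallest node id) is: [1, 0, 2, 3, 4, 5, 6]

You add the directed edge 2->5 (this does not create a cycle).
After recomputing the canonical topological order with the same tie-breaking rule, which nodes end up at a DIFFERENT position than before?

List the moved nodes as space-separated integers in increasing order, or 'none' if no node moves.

Old toposort: [1, 0, 2, 3, 4, 5, 6]
Added edge 2->5
Recompute Kahn (smallest-id tiebreak):
  initial in-degrees: [1, 0, 1, 1, 0, 3, 3]
  ready (indeg=0): [1, 4]
  pop 1: indeg[0]->0; indeg[6]->2 | ready=[0, 4] | order so far=[1]
  pop 0: indeg[2]->0; indeg[3]->0; indeg[5]->2; indeg[6]->1 | ready=[2, 3, 4] | order so far=[1, 0]
  pop 2: indeg[5]->1 | ready=[3, 4] | order so far=[1, 0, 2]
  pop 3: indeg[5]->0; indeg[6]->0 | ready=[4, 5, 6] | order so far=[1, 0, 2, 3]
  pop 4: no out-edges | ready=[5, 6] | order so far=[1, 0, 2, 3, 4]
  pop 5: no out-edges | ready=[6] | order so far=[1, 0, 2, 3, 4, 5]
  pop 6: no out-edges | ready=[] | order so far=[1, 0, 2, 3, 4, 5, 6]
New canonical toposort: [1, 0, 2, 3, 4, 5, 6]
Compare positions:
  Node 0: index 1 -> 1 (same)
  Node 1: index 0 -> 0 (same)
  Node 2: index 2 -> 2 (same)
  Node 3: index 3 -> 3 (same)
  Node 4: index 4 -> 4 (same)
  Node 5: index 5 -> 5 (same)
  Node 6: index 6 -> 6 (same)
Nodes that changed position: none

Answer: none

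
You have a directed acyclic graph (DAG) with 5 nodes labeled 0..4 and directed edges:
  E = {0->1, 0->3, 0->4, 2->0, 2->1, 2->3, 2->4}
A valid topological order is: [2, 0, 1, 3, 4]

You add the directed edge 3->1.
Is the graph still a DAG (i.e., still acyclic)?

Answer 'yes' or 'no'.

Given toposort: [2, 0, 1, 3, 4]
Position of 3: index 3; position of 1: index 2
New edge 3->1: backward (u after v in old order)
Backward edge: old toposort is now invalid. Check if this creates a cycle.
Does 1 already reach 3? Reachable from 1: [1]. NO -> still a DAG (reorder needed).
Still a DAG? yes

Answer: yes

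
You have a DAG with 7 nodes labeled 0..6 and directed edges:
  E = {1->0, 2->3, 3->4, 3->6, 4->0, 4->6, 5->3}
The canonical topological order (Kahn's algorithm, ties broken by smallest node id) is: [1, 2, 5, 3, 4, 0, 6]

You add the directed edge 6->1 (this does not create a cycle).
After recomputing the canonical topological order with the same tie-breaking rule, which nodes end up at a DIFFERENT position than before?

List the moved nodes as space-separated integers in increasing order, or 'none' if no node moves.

Old toposort: [1, 2, 5, 3, 4, 0, 6]
Added edge 6->1
Recompute Kahn (smallest-id tiebreak):
  initial in-degrees: [2, 1, 0, 2, 1, 0, 2]
  ready (indeg=0): [2, 5]
  pop 2: indeg[3]->1 | ready=[5] | order so far=[2]
  pop 5: indeg[3]->0 | ready=[3] | order so far=[2, 5]
  pop 3: indeg[4]->0; indeg[6]->1 | ready=[4] | order so far=[2, 5, 3]
  pop 4: indeg[0]->1; indeg[6]->0 | ready=[6] | order so far=[2, 5, 3, 4]
  pop 6: indeg[1]->0 | ready=[1] | order so far=[2, 5, 3, 4, 6]
  pop 1: indeg[0]->0 | ready=[0] | order so far=[2, 5, 3, 4, 6, 1]
  pop 0: no out-edges | ready=[] | order so far=[2, 5, 3, 4, 6, 1, 0]
New canonical toposort: [2, 5, 3, 4, 6, 1, 0]
Compare positions:
  Node 0: index 5 -> 6 (moved)
  Node 1: index 0 -> 5 (moved)
  Node 2: index 1 -> 0 (moved)
  Node 3: index 3 -> 2 (moved)
  Node 4: index 4 -> 3 (moved)
  Node 5: index 2 -> 1 (moved)
  Node 6: index 6 -> 4 (moved)
Nodes that changed position: 0 1 2 3 4 5 6

Answer: 0 1 2 3 4 5 6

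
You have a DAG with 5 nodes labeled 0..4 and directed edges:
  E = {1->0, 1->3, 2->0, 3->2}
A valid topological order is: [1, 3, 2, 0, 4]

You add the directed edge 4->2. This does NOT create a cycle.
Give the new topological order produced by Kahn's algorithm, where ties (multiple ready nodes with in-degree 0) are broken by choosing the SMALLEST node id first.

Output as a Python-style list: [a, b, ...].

Answer: [1, 3, 4, 2, 0]

Derivation:
Old toposort: [1, 3, 2, 0, 4]
Added edge: 4->2
Position of 4 (4) > position of 2 (2). Must reorder: 4 must now come before 2.
Run Kahn's algorithm (break ties by smallest node id):
  initial in-degrees: [2, 0, 2, 1, 0]
  ready (indeg=0): [1, 4]
  pop 1: indeg[0]->1; indeg[3]->0 | ready=[3, 4] | order so far=[1]
  pop 3: indeg[2]->1 | ready=[4] | order so far=[1, 3]
  pop 4: indeg[2]->0 | ready=[2] | order so far=[1, 3, 4]
  pop 2: indeg[0]->0 | ready=[0] | order so far=[1, 3, 4, 2]
  pop 0: no out-edges | ready=[] | order so far=[1, 3, 4, 2, 0]
  Result: [1, 3, 4, 2, 0]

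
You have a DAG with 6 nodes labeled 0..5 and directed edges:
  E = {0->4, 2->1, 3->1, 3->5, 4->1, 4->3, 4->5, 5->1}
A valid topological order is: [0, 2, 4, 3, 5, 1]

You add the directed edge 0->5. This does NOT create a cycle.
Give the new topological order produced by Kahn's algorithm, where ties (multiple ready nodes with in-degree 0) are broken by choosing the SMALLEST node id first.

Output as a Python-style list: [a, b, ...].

Answer: [0, 2, 4, 3, 5, 1]

Derivation:
Old toposort: [0, 2, 4, 3, 5, 1]
Added edge: 0->5
Position of 0 (0) < position of 5 (4). Old order still valid.
Run Kahn's algorithm (break ties by smallest node id):
  initial in-degrees: [0, 4, 0, 1, 1, 3]
  ready (indeg=0): [0, 2]
  pop 0: indeg[4]->0; indeg[5]->2 | ready=[2, 4] | order so far=[0]
  pop 2: indeg[1]->3 | ready=[4] | order so far=[0, 2]
  pop 4: indeg[1]->2; indeg[3]->0; indeg[5]->1 | ready=[3] | order so far=[0, 2, 4]
  pop 3: indeg[1]->1; indeg[5]->0 | ready=[5] | order so far=[0, 2, 4, 3]
  pop 5: indeg[1]->0 | ready=[1] | order so far=[0, 2, 4, 3, 5]
  pop 1: no out-edges | ready=[] | order so far=[0, 2, 4, 3, 5, 1]
  Result: [0, 2, 4, 3, 5, 1]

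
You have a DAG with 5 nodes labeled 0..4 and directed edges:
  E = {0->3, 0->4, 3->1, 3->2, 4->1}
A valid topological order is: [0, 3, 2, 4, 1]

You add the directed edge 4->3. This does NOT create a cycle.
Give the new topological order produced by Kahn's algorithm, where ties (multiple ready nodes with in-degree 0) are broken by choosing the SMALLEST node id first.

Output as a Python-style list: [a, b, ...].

Answer: [0, 4, 3, 1, 2]

Derivation:
Old toposort: [0, 3, 2, 4, 1]
Added edge: 4->3
Position of 4 (3) > position of 3 (1). Must reorder: 4 must now come before 3.
Run Kahn's algorithm (break ties by smallest node id):
  initial in-degrees: [0, 2, 1, 2, 1]
  ready (indeg=0): [0]
  pop 0: indeg[3]->1; indeg[4]->0 | ready=[4] | order so far=[0]
  pop 4: indeg[1]->1; indeg[3]->0 | ready=[3] | order so far=[0, 4]
  pop 3: indeg[1]->0; indeg[2]->0 | ready=[1, 2] | order so far=[0, 4, 3]
  pop 1: no out-edges | ready=[2] | order so far=[0, 4, 3, 1]
  pop 2: no out-edges | ready=[] | order so far=[0, 4, 3, 1, 2]
  Result: [0, 4, 3, 1, 2]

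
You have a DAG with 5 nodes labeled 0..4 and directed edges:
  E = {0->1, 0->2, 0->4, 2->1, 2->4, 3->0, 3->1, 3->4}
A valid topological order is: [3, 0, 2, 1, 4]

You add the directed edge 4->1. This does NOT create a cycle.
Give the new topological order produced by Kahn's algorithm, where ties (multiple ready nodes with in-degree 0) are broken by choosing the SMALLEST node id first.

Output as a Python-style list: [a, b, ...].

Answer: [3, 0, 2, 4, 1]

Derivation:
Old toposort: [3, 0, 2, 1, 4]
Added edge: 4->1
Position of 4 (4) > position of 1 (3). Must reorder: 4 must now come before 1.
Run Kahn's algorithm (break ties by smallest node id):
  initial in-degrees: [1, 4, 1, 0, 3]
  ready (indeg=0): [3]
  pop 3: indeg[0]->0; indeg[1]->3; indeg[4]->2 | ready=[0] | order so far=[3]
  pop 0: indeg[1]->2; indeg[2]->0; indeg[4]->1 | ready=[2] | order so far=[3, 0]
  pop 2: indeg[1]->1; indeg[4]->0 | ready=[4] | order so far=[3, 0, 2]
  pop 4: indeg[1]->0 | ready=[1] | order so far=[3, 0, 2, 4]
  pop 1: no out-edges | ready=[] | order so far=[3, 0, 2, 4, 1]
  Result: [3, 0, 2, 4, 1]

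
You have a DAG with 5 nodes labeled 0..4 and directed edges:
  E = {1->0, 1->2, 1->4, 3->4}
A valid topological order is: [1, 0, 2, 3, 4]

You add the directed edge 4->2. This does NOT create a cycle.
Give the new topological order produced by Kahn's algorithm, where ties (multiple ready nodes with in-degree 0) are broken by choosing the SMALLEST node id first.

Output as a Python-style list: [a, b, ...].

Old toposort: [1, 0, 2, 3, 4]
Added edge: 4->2
Position of 4 (4) > position of 2 (2). Must reorder: 4 must now come before 2.
Run Kahn's algorithm (break ties by smallest node id):
  initial in-degrees: [1, 0, 2, 0, 2]
  ready (indeg=0): [1, 3]
  pop 1: indeg[0]->0; indeg[2]->1; indeg[4]->1 | ready=[0, 3] | order so far=[1]
  pop 0: no out-edges | ready=[3] | order so far=[1, 0]
  pop 3: indeg[4]->0 | ready=[4] | order so far=[1, 0, 3]
  pop 4: indeg[2]->0 | ready=[2] | order so far=[1, 0, 3, 4]
  pop 2: no out-edges | ready=[] | order so far=[1, 0, 3, 4, 2]
  Result: [1, 0, 3, 4, 2]

Answer: [1, 0, 3, 4, 2]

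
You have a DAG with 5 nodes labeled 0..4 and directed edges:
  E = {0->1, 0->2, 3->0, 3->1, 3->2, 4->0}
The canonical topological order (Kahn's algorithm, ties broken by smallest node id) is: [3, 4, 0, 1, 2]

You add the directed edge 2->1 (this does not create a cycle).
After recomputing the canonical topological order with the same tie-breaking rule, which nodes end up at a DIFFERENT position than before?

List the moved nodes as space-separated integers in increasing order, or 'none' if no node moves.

Old toposort: [3, 4, 0, 1, 2]
Added edge 2->1
Recompute Kahn (smallest-id tiebreak):
  initial in-degrees: [2, 3, 2, 0, 0]
  ready (indeg=0): [3, 4]
  pop 3: indeg[0]->1; indeg[1]->2; indeg[2]->1 | ready=[4] | order so far=[3]
  pop 4: indeg[0]->0 | ready=[0] | order so far=[3, 4]
  pop 0: indeg[1]->1; indeg[2]->0 | ready=[2] | order so far=[3, 4, 0]
  pop 2: indeg[1]->0 | ready=[1] | order so far=[3, 4, 0, 2]
  pop 1: no out-edges | ready=[] | order so far=[3, 4, 0, 2, 1]
New canonical toposort: [3, 4, 0, 2, 1]
Compare positions:
  Node 0: index 2 -> 2 (same)
  Node 1: index 3 -> 4 (moved)
  Node 2: index 4 -> 3 (moved)
  Node 3: index 0 -> 0 (same)
  Node 4: index 1 -> 1 (same)
Nodes that changed position: 1 2

Answer: 1 2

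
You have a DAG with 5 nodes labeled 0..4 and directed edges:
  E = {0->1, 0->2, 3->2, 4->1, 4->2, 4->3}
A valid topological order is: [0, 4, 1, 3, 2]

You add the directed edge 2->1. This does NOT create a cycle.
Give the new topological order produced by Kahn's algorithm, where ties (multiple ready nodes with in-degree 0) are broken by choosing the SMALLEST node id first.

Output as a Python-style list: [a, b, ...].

Answer: [0, 4, 3, 2, 1]

Derivation:
Old toposort: [0, 4, 1, 3, 2]
Added edge: 2->1
Position of 2 (4) > position of 1 (2). Must reorder: 2 must now come before 1.
Run Kahn's algorithm (break ties by smallest node id):
  initial in-degrees: [0, 3, 3, 1, 0]
  ready (indeg=0): [0, 4]
  pop 0: indeg[1]->2; indeg[2]->2 | ready=[4] | order so far=[0]
  pop 4: indeg[1]->1; indeg[2]->1; indeg[3]->0 | ready=[3] | order so far=[0, 4]
  pop 3: indeg[2]->0 | ready=[2] | order so far=[0, 4, 3]
  pop 2: indeg[1]->0 | ready=[1] | order so far=[0, 4, 3, 2]
  pop 1: no out-edges | ready=[] | order so far=[0, 4, 3, 2, 1]
  Result: [0, 4, 3, 2, 1]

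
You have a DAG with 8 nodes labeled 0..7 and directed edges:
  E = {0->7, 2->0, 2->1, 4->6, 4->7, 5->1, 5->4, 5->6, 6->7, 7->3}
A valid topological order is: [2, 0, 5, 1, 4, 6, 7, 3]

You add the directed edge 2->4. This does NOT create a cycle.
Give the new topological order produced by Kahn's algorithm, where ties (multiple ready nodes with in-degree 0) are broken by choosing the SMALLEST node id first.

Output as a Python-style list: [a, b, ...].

Answer: [2, 0, 5, 1, 4, 6, 7, 3]

Derivation:
Old toposort: [2, 0, 5, 1, 4, 6, 7, 3]
Added edge: 2->4
Position of 2 (0) < position of 4 (4). Old order still valid.
Run Kahn's algorithm (break ties by smallest node id):
  initial in-degrees: [1, 2, 0, 1, 2, 0, 2, 3]
  ready (indeg=0): [2, 5]
  pop 2: indeg[0]->0; indeg[1]->1; indeg[4]->1 | ready=[0, 5] | order so far=[2]
  pop 0: indeg[7]->2 | ready=[5] | order so far=[2, 0]
  pop 5: indeg[1]->0; indeg[4]->0; indeg[6]->1 | ready=[1, 4] | order so far=[2, 0, 5]
  pop 1: no out-edges | ready=[4] | order so far=[2, 0, 5, 1]
  pop 4: indeg[6]->0; indeg[7]->1 | ready=[6] | order so far=[2, 0, 5, 1, 4]
  pop 6: indeg[7]->0 | ready=[7] | order so far=[2, 0, 5, 1, 4, 6]
  pop 7: indeg[3]->0 | ready=[3] | order so far=[2, 0, 5, 1, 4, 6, 7]
  pop 3: no out-edges | ready=[] | order so far=[2, 0, 5, 1, 4, 6, 7, 3]
  Result: [2, 0, 5, 1, 4, 6, 7, 3]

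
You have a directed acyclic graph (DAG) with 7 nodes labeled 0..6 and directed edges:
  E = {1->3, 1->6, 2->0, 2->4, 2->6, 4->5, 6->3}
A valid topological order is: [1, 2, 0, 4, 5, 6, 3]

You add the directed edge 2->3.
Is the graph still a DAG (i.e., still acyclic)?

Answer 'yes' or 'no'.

Answer: yes

Derivation:
Given toposort: [1, 2, 0, 4, 5, 6, 3]
Position of 2: index 1; position of 3: index 6
New edge 2->3: forward
Forward edge: respects the existing order. Still a DAG, same toposort still valid.
Still a DAG? yes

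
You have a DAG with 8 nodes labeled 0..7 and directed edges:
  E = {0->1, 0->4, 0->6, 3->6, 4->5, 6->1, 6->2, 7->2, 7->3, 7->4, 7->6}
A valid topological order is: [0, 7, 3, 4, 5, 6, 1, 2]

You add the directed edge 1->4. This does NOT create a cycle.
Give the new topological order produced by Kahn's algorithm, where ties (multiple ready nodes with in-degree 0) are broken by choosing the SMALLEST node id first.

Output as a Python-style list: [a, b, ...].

Old toposort: [0, 7, 3, 4, 5, 6, 1, 2]
Added edge: 1->4
Position of 1 (6) > position of 4 (3). Must reorder: 1 must now come before 4.
Run Kahn's algorithm (break ties by smallest node id):
  initial in-degrees: [0, 2, 2, 1, 3, 1, 3, 0]
  ready (indeg=0): [0, 7]
  pop 0: indeg[1]->1; indeg[4]->2; indeg[6]->2 | ready=[7] | order so far=[0]
  pop 7: indeg[2]->1; indeg[3]->0; indeg[4]->1; indeg[6]->1 | ready=[3] | order so far=[0, 7]
  pop 3: indeg[6]->0 | ready=[6] | order so far=[0, 7, 3]
  pop 6: indeg[1]->0; indeg[2]->0 | ready=[1, 2] | order so far=[0, 7, 3, 6]
  pop 1: indeg[4]->0 | ready=[2, 4] | order so far=[0, 7, 3, 6, 1]
  pop 2: no out-edges | ready=[4] | order so far=[0, 7, 3, 6, 1, 2]
  pop 4: indeg[5]->0 | ready=[5] | order so far=[0, 7, 3, 6, 1, 2, 4]
  pop 5: no out-edges | ready=[] | order so far=[0, 7, 3, 6, 1, 2, 4, 5]
  Result: [0, 7, 3, 6, 1, 2, 4, 5]

Answer: [0, 7, 3, 6, 1, 2, 4, 5]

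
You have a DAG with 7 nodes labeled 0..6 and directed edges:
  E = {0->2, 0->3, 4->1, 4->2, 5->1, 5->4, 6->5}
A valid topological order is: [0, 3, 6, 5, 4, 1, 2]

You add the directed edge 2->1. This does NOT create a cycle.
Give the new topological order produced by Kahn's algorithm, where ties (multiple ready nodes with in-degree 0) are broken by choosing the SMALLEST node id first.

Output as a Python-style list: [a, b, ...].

Answer: [0, 3, 6, 5, 4, 2, 1]

Derivation:
Old toposort: [0, 3, 6, 5, 4, 1, 2]
Added edge: 2->1
Position of 2 (6) > position of 1 (5). Must reorder: 2 must now come before 1.
Run Kahn's algorithm (break ties by smallest node id):
  initial in-degrees: [0, 3, 2, 1, 1, 1, 0]
  ready (indeg=0): [0, 6]
  pop 0: indeg[2]->1; indeg[3]->0 | ready=[3, 6] | order so far=[0]
  pop 3: no out-edges | ready=[6] | order so far=[0, 3]
  pop 6: indeg[5]->0 | ready=[5] | order so far=[0, 3, 6]
  pop 5: indeg[1]->2; indeg[4]->0 | ready=[4] | order so far=[0, 3, 6, 5]
  pop 4: indeg[1]->1; indeg[2]->0 | ready=[2] | order so far=[0, 3, 6, 5, 4]
  pop 2: indeg[1]->0 | ready=[1] | order so far=[0, 3, 6, 5, 4, 2]
  pop 1: no out-edges | ready=[] | order so far=[0, 3, 6, 5, 4, 2, 1]
  Result: [0, 3, 6, 5, 4, 2, 1]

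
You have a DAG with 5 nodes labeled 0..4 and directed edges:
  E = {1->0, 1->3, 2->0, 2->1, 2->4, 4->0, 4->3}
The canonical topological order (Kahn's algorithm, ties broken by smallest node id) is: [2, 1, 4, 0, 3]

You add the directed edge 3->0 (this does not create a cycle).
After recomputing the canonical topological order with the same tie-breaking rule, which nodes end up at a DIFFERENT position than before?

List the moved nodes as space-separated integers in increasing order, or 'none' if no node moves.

Old toposort: [2, 1, 4, 0, 3]
Added edge 3->0
Recompute Kahn (smallest-id tiebreak):
  initial in-degrees: [4, 1, 0, 2, 1]
  ready (indeg=0): [2]
  pop 2: indeg[0]->3; indeg[1]->0; indeg[4]->0 | ready=[1, 4] | order so far=[2]
  pop 1: indeg[0]->2; indeg[3]->1 | ready=[4] | order so far=[2, 1]
  pop 4: indeg[0]->1; indeg[3]->0 | ready=[3] | order so far=[2, 1, 4]
  pop 3: indeg[0]->0 | ready=[0] | order so far=[2, 1, 4, 3]
  pop 0: no out-edges | ready=[] | order so far=[2, 1, 4, 3, 0]
New canonical toposort: [2, 1, 4, 3, 0]
Compare positions:
  Node 0: index 3 -> 4 (moved)
  Node 1: index 1 -> 1 (same)
  Node 2: index 0 -> 0 (same)
  Node 3: index 4 -> 3 (moved)
  Node 4: index 2 -> 2 (same)
Nodes that changed position: 0 3

Answer: 0 3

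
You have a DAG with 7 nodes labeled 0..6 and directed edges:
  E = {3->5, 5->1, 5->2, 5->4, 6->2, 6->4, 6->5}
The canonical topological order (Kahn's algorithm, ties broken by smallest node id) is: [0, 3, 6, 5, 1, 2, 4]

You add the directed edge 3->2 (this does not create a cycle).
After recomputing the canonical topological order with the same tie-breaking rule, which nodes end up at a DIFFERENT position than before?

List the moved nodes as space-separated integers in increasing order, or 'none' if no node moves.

Answer: none

Derivation:
Old toposort: [0, 3, 6, 5, 1, 2, 4]
Added edge 3->2
Recompute Kahn (smallest-id tiebreak):
  initial in-degrees: [0, 1, 3, 0, 2, 2, 0]
  ready (indeg=0): [0, 3, 6]
  pop 0: no out-edges | ready=[3, 6] | order so far=[0]
  pop 3: indeg[2]->2; indeg[5]->1 | ready=[6] | order so far=[0, 3]
  pop 6: indeg[2]->1; indeg[4]->1; indeg[5]->0 | ready=[5] | order so far=[0, 3, 6]
  pop 5: indeg[1]->0; indeg[2]->0; indeg[4]->0 | ready=[1, 2, 4] | order so far=[0, 3, 6, 5]
  pop 1: no out-edges | ready=[2, 4] | order so far=[0, 3, 6, 5, 1]
  pop 2: no out-edges | ready=[4] | order so far=[0, 3, 6, 5, 1, 2]
  pop 4: no out-edges | ready=[] | order so far=[0, 3, 6, 5, 1, 2, 4]
New canonical toposort: [0, 3, 6, 5, 1, 2, 4]
Compare positions:
  Node 0: index 0 -> 0 (same)
  Node 1: index 4 -> 4 (same)
  Node 2: index 5 -> 5 (same)
  Node 3: index 1 -> 1 (same)
  Node 4: index 6 -> 6 (same)
  Node 5: index 3 -> 3 (same)
  Node 6: index 2 -> 2 (same)
Nodes that changed position: none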